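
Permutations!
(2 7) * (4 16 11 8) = [0, 1, 7, 3, 16, 5, 6, 2, 4, 9, 10, 8, 12, 13, 14, 15, 11] = (2 7)(4 16 11 8)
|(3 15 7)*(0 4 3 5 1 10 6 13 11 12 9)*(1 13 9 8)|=14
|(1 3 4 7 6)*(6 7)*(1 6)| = 3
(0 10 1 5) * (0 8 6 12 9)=(0 10 1 5 8 6 12 9)=[10, 5, 2, 3, 4, 8, 12, 7, 6, 0, 1, 11, 9]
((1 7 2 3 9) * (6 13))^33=(1 3 7 9 2)(6 13)=[0, 3, 1, 7, 4, 5, 13, 9, 8, 2, 10, 11, 12, 6]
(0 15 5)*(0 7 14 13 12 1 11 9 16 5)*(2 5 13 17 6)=[15, 11, 5, 3, 4, 7, 2, 14, 8, 16, 10, 9, 1, 12, 17, 0, 13, 6]=(0 15)(1 11 9 16 13 12)(2 5 7 14 17 6)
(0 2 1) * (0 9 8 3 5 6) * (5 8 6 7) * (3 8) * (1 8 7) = [2, 9, 8, 3, 4, 1, 0, 5, 7, 6] = (0 2 8 7 5 1 9 6)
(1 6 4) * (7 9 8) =(1 6 4)(7 9 8) =[0, 6, 2, 3, 1, 5, 4, 9, 7, 8]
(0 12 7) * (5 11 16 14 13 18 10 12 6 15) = [6, 1, 2, 3, 4, 11, 15, 0, 8, 9, 12, 16, 7, 18, 13, 5, 14, 17, 10] = (0 6 15 5 11 16 14 13 18 10 12 7)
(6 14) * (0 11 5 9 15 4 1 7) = [11, 7, 2, 3, 1, 9, 14, 0, 8, 15, 10, 5, 12, 13, 6, 4] = (0 11 5 9 15 4 1 7)(6 14)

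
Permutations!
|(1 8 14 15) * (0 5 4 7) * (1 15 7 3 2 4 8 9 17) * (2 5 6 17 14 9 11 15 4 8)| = 14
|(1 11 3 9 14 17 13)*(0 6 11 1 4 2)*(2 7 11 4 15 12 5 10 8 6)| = 14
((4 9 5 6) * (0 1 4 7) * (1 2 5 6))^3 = (0 1 6 2 4 7 5 9) = [1, 6, 4, 3, 7, 9, 2, 5, 8, 0]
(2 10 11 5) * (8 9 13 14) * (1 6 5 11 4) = (1 6 5 2 10 4)(8 9 13 14) = [0, 6, 10, 3, 1, 2, 5, 7, 9, 13, 4, 11, 12, 14, 8]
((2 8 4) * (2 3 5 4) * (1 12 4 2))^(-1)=[0, 8, 5, 4, 12, 3, 6, 7, 2, 9, 10, 11, 1]=(1 8 2 5 3 4 12)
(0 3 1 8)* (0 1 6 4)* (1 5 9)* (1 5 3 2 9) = (0 2 9 5 1 8 3 6 4) = [2, 8, 9, 6, 0, 1, 4, 7, 3, 5]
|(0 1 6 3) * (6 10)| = |(0 1 10 6 3)| = 5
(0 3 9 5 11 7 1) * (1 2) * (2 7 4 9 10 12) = (0 3 10 12 2 1)(4 9 5 11) = [3, 0, 1, 10, 9, 11, 6, 7, 8, 5, 12, 4, 2]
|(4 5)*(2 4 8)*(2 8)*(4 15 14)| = |(2 15 14 4 5)| = 5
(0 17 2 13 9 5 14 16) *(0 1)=(0 17 2 13 9 5 14 16 1)=[17, 0, 13, 3, 4, 14, 6, 7, 8, 5, 10, 11, 12, 9, 16, 15, 1, 2]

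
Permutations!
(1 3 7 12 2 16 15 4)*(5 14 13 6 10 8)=(1 3 7 12 2 16 15 4)(5 14 13 6 10 8)=[0, 3, 16, 7, 1, 14, 10, 12, 5, 9, 8, 11, 2, 6, 13, 4, 15]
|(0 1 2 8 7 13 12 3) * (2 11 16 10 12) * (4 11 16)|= 12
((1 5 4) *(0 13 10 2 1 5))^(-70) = [0, 1, 2, 3, 4, 5, 6, 7, 8, 9, 10, 11, 12, 13] = (13)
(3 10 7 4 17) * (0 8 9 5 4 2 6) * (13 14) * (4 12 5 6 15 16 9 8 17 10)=(0 17 3 4 10 7 2 15 16 9 6)(5 12)(13 14)=[17, 1, 15, 4, 10, 12, 0, 2, 8, 6, 7, 11, 5, 14, 13, 16, 9, 3]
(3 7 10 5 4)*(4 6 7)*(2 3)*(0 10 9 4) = (0 10 5 6 7 9 4 2 3) = [10, 1, 3, 0, 2, 6, 7, 9, 8, 4, 5]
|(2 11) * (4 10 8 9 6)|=10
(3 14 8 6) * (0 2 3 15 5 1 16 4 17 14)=[2, 16, 3, 0, 17, 1, 15, 7, 6, 9, 10, 11, 12, 13, 8, 5, 4, 14]=(0 2 3)(1 16 4 17 14 8 6 15 5)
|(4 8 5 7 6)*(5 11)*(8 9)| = |(4 9 8 11 5 7 6)| = 7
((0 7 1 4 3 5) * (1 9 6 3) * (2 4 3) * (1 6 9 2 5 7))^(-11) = (9)(0 4 3 5 2 1 6 7) = [4, 6, 1, 5, 3, 2, 7, 0, 8, 9]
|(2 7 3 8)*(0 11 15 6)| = |(0 11 15 6)(2 7 3 8)| = 4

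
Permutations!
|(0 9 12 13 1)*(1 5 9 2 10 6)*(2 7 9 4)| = 11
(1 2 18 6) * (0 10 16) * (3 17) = (0 10 16)(1 2 18 6)(3 17) = [10, 2, 18, 17, 4, 5, 1, 7, 8, 9, 16, 11, 12, 13, 14, 15, 0, 3, 6]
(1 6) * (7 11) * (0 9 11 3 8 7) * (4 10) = [9, 6, 2, 8, 10, 5, 1, 3, 7, 11, 4, 0] = (0 9 11)(1 6)(3 8 7)(4 10)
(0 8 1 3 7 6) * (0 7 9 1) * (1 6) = (0 8)(1 3 9 6 7) = [8, 3, 2, 9, 4, 5, 7, 1, 0, 6]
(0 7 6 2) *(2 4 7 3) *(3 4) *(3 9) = [4, 1, 0, 2, 7, 5, 9, 6, 8, 3] = (0 4 7 6 9 3 2)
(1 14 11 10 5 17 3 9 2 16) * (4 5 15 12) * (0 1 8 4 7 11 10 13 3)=[1, 14, 16, 9, 5, 17, 6, 11, 4, 2, 15, 13, 7, 3, 10, 12, 8, 0]=(0 1 14 10 15 12 7 11 13 3 9 2 16 8 4 5 17)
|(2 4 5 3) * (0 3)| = 5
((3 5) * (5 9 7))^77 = (3 9 7 5) = [0, 1, 2, 9, 4, 3, 6, 5, 8, 7]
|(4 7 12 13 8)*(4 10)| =6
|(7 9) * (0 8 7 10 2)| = 6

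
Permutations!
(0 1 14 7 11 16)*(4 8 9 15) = (0 1 14 7 11 16)(4 8 9 15) = [1, 14, 2, 3, 8, 5, 6, 11, 9, 15, 10, 16, 12, 13, 7, 4, 0]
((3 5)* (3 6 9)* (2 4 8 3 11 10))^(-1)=(2 10 11 9 6 5 3 8 4)=[0, 1, 10, 8, 2, 3, 5, 7, 4, 6, 11, 9]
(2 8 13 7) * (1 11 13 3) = (1 11 13 7 2 8 3) = [0, 11, 8, 1, 4, 5, 6, 2, 3, 9, 10, 13, 12, 7]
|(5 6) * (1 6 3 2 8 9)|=7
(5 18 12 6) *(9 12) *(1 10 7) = (1 10 7)(5 18 9 12 6) = [0, 10, 2, 3, 4, 18, 5, 1, 8, 12, 7, 11, 6, 13, 14, 15, 16, 17, 9]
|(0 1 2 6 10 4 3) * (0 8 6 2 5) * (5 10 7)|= |(0 1 10 4 3 8 6 7 5)|= 9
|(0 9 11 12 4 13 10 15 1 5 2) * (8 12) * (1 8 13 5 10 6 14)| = 14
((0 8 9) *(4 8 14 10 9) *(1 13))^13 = [14, 13, 2, 3, 8, 5, 6, 7, 4, 0, 9, 11, 12, 1, 10] = (0 14 10 9)(1 13)(4 8)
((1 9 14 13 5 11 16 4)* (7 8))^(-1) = (1 4 16 11 5 13 14 9)(7 8) = [0, 4, 2, 3, 16, 13, 6, 8, 7, 1, 10, 5, 12, 14, 9, 15, 11]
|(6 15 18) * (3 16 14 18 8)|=|(3 16 14 18 6 15 8)|=7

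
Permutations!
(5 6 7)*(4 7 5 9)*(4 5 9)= (4 7)(5 6 9)= [0, 1, 2, 3, 7, 6, 9, 4, 8, 5]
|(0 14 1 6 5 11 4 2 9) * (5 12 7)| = |(0 14 1 6 12 7 5 11 4 2 9)| = 11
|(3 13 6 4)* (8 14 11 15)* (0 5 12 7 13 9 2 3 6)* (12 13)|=12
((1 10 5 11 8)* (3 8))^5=(1 8 3 11 5 10)=[0, 8, 2, 11, 4, 10, 6, 7, 3, 9, 1, 5]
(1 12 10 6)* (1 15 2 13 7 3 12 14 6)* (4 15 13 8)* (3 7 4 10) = (1 14 6 13 4 15 2 8 10)(3 12) = [0, 14, 8, 12, 15, 5, 13, 7, 10, 9, 1, 11, 3, 4, 6, 2]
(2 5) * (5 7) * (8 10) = [0, 1, 7, 3, 4, 2, 6, 5, 10, 9, 8] = (2 7 5)(8 10)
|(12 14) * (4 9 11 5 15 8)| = 6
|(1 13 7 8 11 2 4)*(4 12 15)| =|(1 13 7 8 11 2 12 15 4)| =9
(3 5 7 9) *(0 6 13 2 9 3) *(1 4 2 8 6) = [1, 4, 9, 5, 2, 7, 13, 3, 6, 0, 10, 11, 12, 8] = (0 1 4 2 9)(3 5 7)(6 13 8)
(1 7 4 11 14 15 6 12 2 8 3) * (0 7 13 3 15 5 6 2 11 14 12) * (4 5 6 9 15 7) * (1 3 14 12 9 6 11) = (0 4 12 1 13 14 11 9 15 2 8 7 5 6) = [4, 13, 8, 3, 12, 6, 0, 5, 7, 15, 10, 9, 1, 14, 11, 2]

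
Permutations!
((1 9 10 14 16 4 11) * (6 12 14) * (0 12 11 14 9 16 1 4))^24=(0 6 1 9 4)(10 14 12 11 16)=[6, 9, 2, 3, 0, 5, 1, 7, 8, 4, 14, 16, 11, 13, 12, 15, 10]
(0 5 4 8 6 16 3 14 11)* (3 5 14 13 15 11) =[14, 1, 2, 13, 8, 4, 16, 7, 6, 9, 10, 0, 12, 15, 3, 11, 5] =(0 14 3 13 15 11)(4 8 6 16 5)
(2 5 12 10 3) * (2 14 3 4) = (2 5 12 10 4)(3 14) = [0, 1, 5, 14, 2, 12, 6, 7, 8, 9, 4, 11, 10, 13, 3]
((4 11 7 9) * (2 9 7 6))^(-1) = (2 6 11 4 9) = [0, 1, 6, 3, 9, 5, 11, 7, 8, 2, 10, 4]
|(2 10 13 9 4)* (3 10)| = |(2 3 10 13 9 4)| = 6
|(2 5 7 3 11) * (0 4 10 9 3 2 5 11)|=|(0 4 10 9 3)(2 11 5 7)|=20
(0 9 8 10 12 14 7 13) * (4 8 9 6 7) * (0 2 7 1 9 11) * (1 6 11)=(0 11)(1 9)(2 7 13)(4 8 10 12 14)=[11, 9, 7, 3, 8, 5, 6, 13, 10, 1, 12, 0, 14, 2, 4]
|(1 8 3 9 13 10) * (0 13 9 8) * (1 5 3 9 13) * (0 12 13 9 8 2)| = 8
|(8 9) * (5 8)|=|(5 8 9)|=3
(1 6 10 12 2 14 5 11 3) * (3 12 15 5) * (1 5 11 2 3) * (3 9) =(1 6 10 15 11 12 9 3 5 2 14) =[0, 6, 14, 5, 4, 2, 10, 7, 8, 3, 15, 12, 9, 13, 1, 11]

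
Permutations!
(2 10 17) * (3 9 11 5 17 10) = (2 3 9 11 5 17) = [0, 1, 3, 9, 4, 17, 6, 7, 8, 11, 10, 5, 12, 13, 14, 15, 16, 2]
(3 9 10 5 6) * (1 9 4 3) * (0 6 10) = (0 6 1 9)(3 4)(5 10) = [6, 9, 2, 4, 3, 10, 1, 7, 8, 0, 5]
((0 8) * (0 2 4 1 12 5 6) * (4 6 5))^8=[0, 4, 2, 3, 12, 5, 6, 7, 8, 9, 10, 11, 1]=(1 4 12)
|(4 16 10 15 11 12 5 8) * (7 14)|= |(4 16 10 15 11 12 5 8)(7 14)|= 8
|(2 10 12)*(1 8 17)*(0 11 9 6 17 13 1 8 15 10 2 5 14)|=|(0 11 9 6 17 8 13 1 15 10 12 5 14)|=13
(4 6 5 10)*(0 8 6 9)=(0 8 6 5 10 4 9)=[8, 1, 2, 3, 9, 10, 5, 7, 6, 0, 4]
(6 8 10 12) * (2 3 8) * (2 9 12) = [0, 1, 3, 8, 4, 5, 9, 7, 10, 12, 2, 11, 6] = (2 3 8 10)(6 9 12)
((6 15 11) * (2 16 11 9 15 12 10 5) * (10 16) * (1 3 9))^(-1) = (1 15 9 3)(2 5 10)(6 11 16 12) = [0, 15, 5, 1, 4, 10, 11, 7, 8, 3, 2, 16, 6, 13, 14, 9, 12]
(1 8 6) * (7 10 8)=[0, 7, 2, 3, 4, 5, 1, 10, 6, 9, 8]=(1 7 10 8 6)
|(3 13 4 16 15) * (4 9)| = 6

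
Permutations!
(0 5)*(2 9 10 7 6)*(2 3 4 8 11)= (0 5)(2 9 10 7 6 3 4 8 11)= [5, 1, 9, 4, 8, 0, 3, 6, 11, 10, 7, 2]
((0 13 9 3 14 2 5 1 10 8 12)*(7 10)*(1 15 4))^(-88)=(0 7 5 9 8 4 14)(1 2 13 10 15 3 12)=[7, 2, 13, 12, 14, 9, 6, 5, 4, 8, 15, 11, 1, 10, 0, 3]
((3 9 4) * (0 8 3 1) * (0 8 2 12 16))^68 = (16)(1 9 8 4 3) = [0, 9, 2, 1, 3, 5, 6, 7, 4, 8, 10, 11, 12, 13, 14, 15, 16]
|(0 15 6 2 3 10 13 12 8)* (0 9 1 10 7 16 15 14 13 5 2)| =15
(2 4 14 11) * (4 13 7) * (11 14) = (14)(2 13 7 4 11) = [0, 1, 13, 3, 11, 5, 6, 4, 8, 9, 10, 2, 12, 7, 14]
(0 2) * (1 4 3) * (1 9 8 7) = (0 2)(1 4 3 9 8 7) = [2, 4, 0, 9, 3, 5, 6, 1, 7, 8]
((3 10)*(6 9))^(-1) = (3 10)(6 9) = [0, 1, 2, 10, 4, 5, 9, 7, 8, 6, 3]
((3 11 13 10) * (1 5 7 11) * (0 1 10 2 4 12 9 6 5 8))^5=(0 8 1)(2 5 4 7 12 11 9 13 6)(3 10)=[8, 0, 5, 10, 7, 4, 2, 12, 1, 13, 3, 9, 11, 6]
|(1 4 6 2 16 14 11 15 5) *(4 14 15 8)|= |(1 14 11 8 4 6 2 16 15 5)|= 10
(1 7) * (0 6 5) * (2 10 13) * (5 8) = (0 6 8 5)(1 7)(2 10 13) = [6, 7, 10, 3, 4, 0, 8, 1, 5, 9, 13, 11, 12, 2]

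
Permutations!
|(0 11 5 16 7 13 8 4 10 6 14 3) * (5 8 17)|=|(0 11 8 4 10 6 14 3)(5 16 7 13 17)|=40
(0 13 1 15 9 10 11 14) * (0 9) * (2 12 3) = (0 13 1 15)(2 12 3)(9 10 11 14) = [13, 15, 12, 2, 4, 5, 6, 7, 8, 10, 11, 14, 3, 1, 9, 0]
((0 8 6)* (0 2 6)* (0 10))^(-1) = (0 10 8)(2 6) = [10, 1, 6, 3, 4, 5, 2, 7, 0, 9, 8]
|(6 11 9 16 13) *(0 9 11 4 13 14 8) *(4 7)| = 20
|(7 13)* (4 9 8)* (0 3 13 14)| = |(0 3 13 7 14)(4 9 8)| = 15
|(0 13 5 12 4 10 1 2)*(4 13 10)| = 12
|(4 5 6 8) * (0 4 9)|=|(0 4 5 6 8 9)|=6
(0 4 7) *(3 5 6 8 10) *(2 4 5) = (0 5 6 8 10 3 2 4 7) = [5, 1, 4, 2, 7, 6, 8, 0, 10, 9, 3]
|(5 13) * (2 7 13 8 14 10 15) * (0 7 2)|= 8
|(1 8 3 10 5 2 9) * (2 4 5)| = |(1 8 3 10 2 9)(4 5)| = 6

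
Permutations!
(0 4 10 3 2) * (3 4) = (0 3 2)(4 10) = [3, 1, 0, 2, 10, 5, 6, 7, 8, 9, 4]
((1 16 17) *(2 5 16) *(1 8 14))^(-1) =(1 14 8 17 16 5 2) =[0, 14, 1, 3, 4, 2, 6, 7, 17, 9, 10, 11, 12, 13, 8, 15, 5, 16]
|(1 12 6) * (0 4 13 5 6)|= |(0 4 13 5 6 1 12)|= 7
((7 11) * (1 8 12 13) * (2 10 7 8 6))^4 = (1 7 13 10 12 2 8 6 11) = [0, 7, 8, 3, 4, 5, 11, 13, 6, 9, 12, 1, 2, 10]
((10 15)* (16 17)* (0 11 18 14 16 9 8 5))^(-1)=(0 5 8 9 17 16 14 18 11)(10 15)=[5, 1, 2, 3, 4, 8, 6, 7, 9, 17, 15, 0, 12, 13, 18, 10, 14, 16, 11]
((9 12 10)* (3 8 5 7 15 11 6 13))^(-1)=[0, 1, 2, 13, 4, 8, 11, 5, 3, 10, 12, 15, 9, 6, 14, 7]=(3 13 6 11 15 7 5 8)(9 10 12)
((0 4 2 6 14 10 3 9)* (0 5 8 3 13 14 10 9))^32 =(0 3 8 5 9 14 13 10 6 2 4) =[3, 1, 4, 8, 0, 9, 2, 7, 5, 14, 6, 11, 12, 10, 13]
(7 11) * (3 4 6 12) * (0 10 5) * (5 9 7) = (0 10 9 7 11 5)(3 4 6 12) = [10, 1, 2, 4, 6, 0, 12, 11, 8, 7, 9, 5, 3]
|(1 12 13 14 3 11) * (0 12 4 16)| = 9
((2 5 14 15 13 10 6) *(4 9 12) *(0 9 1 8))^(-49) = [8, 4, 2, 3, 12, 5, 6, 7, 1, 0, 10, 11, 9, 13, 14, 15] = (15)(0 8 1 4 12 9)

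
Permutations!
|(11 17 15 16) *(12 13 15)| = 6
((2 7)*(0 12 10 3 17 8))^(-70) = (0 10 17)(3 8 12) = [10, 1, 2, 8, 4, 5, 6, 7, 12, 9, 17, 11, 3, 13, 14, 15, 16, 0]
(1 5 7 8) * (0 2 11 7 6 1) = [2, 5, 11, 3, 4, 6, 1, 8, 0, 9, 10, 7] = (0 2 11 7 8)(1 5 6)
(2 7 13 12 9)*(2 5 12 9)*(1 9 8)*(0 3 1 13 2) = (0 3 1 9 5 12)(2 7)(8 13) = [3, 9, 7, 1, 4, 12, 6, 2, 13, 5, 10, 11, 0, 8]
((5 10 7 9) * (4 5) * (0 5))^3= (0 7)(4 10)(5 9)= [7, 1, 2, 3, 10, 9, 6, 0, 8, 5, 4]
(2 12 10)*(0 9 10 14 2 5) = (0 9 10 5)(2 12 14) = [9, 1, 12, 3, 4, 0, 6, 7, 8, 10, 5, 11, 14, 13, 2]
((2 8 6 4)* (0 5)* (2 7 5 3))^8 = [0, 1, 2, 3, 4, 5, 6, 7, 8] = (8)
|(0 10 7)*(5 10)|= |(0 5 10 7)|= 4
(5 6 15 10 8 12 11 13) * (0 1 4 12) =[1, 4, 2, 3, 12, 6, 15, 7, 0, 9, 8, 13, 11, 5, 14, 10] =(0 1 4 12 11 13 5 6 15 10 8)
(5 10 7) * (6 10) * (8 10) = (5 6 8 10 7) = [0, 1, 2, 3, 4, 6, 8, 5, 10, 9, 7]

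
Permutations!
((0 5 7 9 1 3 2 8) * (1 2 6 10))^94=[2, 6, 7, 10, 4, 8, 1, 0, 9, 5, 3]=(0 2 7)(1 6)(3 10)(5 8 9)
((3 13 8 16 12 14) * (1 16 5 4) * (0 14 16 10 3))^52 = (16)(1 13 4 3 5 10 8) = [0, 13, 2, 5, 3, 10, 6, 7, 1, 9, 8, 11, 12, 4, 14, 15, 16]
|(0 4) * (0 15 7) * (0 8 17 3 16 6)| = 9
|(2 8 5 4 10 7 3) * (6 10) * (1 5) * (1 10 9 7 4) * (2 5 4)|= 21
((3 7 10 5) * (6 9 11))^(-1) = (3 5 10 7)(6 11 9) = [0, 1, 2, 5, 4, 10, 11, 3, 8, 6, 7, 9]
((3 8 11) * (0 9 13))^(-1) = [13, 1, 2, 11, 4, 5, 6, 7, 3, 0, 10, 8, 12, 9] = (0 13 9)(3 11 8)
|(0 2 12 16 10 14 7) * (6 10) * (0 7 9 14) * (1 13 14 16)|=10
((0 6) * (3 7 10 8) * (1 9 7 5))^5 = (0 6)(1 3 10 9 5 8 7) = [6, 3, 2, 10, 4, 8, 0, 1, 7, 5, 9]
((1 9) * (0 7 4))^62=(9)(0 4 7)=[4, 1, 2, 3, 7, 5, 6, 0, 8, 9]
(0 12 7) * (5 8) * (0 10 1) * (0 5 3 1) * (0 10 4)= (0 12 7 4)(1 5 8 3)= [12, 5, 2, 1, 0, 8, 6, 4, 3, 9, 10, 11, 7]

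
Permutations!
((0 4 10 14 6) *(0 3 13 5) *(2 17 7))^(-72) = (17) = [0, 1, 2, 3, 4, 5, 6, 7, 8, 9, 10, 11, 12, 13, 14, 15, 16, 17]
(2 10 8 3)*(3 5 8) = [0, 1, 10, 2, 4, 8, 6, 7, 5, 9, 3] = (2 10 3)(5 8)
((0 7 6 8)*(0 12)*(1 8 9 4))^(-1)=(0 12 8 1 4 9 6 7)=[12, 4, 2, 3, 9, 5, 7, 0, 1, 6, 10, 11, 8]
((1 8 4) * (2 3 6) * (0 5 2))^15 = (8) = [0, 1, 2, 3, 4, 5, 6, 7, 8]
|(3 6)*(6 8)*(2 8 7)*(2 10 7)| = |(2 8 6 3)(7 10)| = 4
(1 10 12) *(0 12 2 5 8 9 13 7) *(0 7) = [12, 10, 5, 3, 4, 8, 6, 7, 9, 13, 2, 11, 1, 0] = (0 12 1 10 2 5 8 9 13)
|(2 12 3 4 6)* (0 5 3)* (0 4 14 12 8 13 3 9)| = 24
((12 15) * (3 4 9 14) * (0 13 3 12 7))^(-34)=(0 3 9 12 7 13 4 14 15)=[3, 1, 2, 9, 14, 5, 6, 13, 8, 12, 10, 11, 7, 4, 15, 0]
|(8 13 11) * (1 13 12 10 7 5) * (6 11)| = |(1 13 6 11 8 12 10 7 5)| = 9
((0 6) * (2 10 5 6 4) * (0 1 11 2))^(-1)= (0 4)(1 6 5 10 2 11)= [4, 6, 11, 3, 0, 10, 5, 7, 8, 9, 2, 1]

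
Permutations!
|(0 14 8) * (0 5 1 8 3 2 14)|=|(1 8 5)(2 14 3)|=3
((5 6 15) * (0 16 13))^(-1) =(0 13 16)(5 15 6) =[13, 1, 2, 3, 4, 15, 5, 7, 8, 9, 10, 11, 12, 16, 14, 6, 0]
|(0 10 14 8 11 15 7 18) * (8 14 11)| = |(0 10 11 15 7 18)| = 6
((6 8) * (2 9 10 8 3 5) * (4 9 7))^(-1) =(2 5 3 6 8 10 9 4 7) =[0, 1, 5, 6, 7, 3, 8, 2, 10, 4, 9]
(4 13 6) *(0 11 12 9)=(0 11 12 9)(4 13 6)=[11, 1, 2, 3, 13, 5, 4, 7, 8, 0, 10, 12, 9, 6]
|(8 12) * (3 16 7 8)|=5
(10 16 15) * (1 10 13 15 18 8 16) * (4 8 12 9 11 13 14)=(1 10)(4 8 16 18 12 9 11 13 15 14)=[0, 10, 2, 3, 8, 5, 6, 7, 16, 11, 1, 13, 9, 15, 4, 14, 18, 17, 12]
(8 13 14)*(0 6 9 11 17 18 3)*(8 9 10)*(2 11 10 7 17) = (0 6 7 17 18 3)(2 11)(8 13 14 9 10) = [6, 1, 11, 0, 4, 5, 7, 17, 13, 10, 8, 2, 12, 14, 9, 15, 16, 18, 3]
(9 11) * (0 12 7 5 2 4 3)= (0 12 7 5 2 4 3)(9 11)= [12, 1, 4, 0, 3, 2, 6, 5, 8, 11, 10, 9, 7]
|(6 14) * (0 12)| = |(0 12)(6 14)| = 2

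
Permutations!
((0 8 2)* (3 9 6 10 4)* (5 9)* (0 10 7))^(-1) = (0 7 6 9 5 3 4 10 2 8) = [7, 1, 8, 4, 10, 3, 9, 6, 0, 5, 2]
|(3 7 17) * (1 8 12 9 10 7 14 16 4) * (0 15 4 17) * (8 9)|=28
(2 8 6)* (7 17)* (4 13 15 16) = (2 8 6)(4 13 15 16)(7 17) = [0, 1, 8, 3, 13, 5, 2, 17, 6, 9, 10, 11, 12, 15, 14, 16, 4, 7]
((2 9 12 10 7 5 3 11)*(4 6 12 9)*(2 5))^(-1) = (2 7 10 12 6 4)(3 5 11) = [0, 1, 7, 5, 2, 11, 4, 10, 8, 9, 12, 3, 6]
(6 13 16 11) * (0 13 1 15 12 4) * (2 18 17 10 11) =(0 13 16 2 18 17 10 11 6 1 15 12 4) =[13, 15, 18, 3, 0, 5, 1, 7, 8, 9, 11, 6, 4, 16, 14, 12, 2, 10, 17]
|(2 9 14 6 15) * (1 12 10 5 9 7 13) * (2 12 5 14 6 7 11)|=10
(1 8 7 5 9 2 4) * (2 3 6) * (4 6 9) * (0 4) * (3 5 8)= (0 4 1 3 9 5)(2 6)(7 8)= [4, 3, 6, 9, 1, 0, 2, 8, 7, 5]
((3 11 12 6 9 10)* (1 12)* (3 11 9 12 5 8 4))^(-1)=[0, 11, 2, 4, 8, 1, 12, 7, 5, 3, 9, 10, 6]=(1 11 10 9 3 4 8 5)(6 12)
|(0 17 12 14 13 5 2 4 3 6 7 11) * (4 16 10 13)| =|(0 17 12 14 4 3 6 7 11)(2 16 10 13 5)| =45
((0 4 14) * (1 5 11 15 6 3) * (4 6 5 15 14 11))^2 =[3, 5, 2, 15, 14, 11, 1, 7, 8, 9, 10, 0, 12, 13, 6, 4] =(0 3 15 4 14 6 1 5 11)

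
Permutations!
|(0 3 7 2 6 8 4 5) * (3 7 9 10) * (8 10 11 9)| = |(0 7 2 6 10 3 8 4 5)(9 11)| = 18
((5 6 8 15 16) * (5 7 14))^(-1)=(5 14 7 16 15 8 6)=[0, 1, 2, 3, 4, 14, 5, 16, 6, 9, 10, 11, 12, 13, 7, 8, 15]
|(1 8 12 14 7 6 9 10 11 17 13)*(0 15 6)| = |(0 15 6 9 10 11 17 13 1 8 12 14 7)| = 13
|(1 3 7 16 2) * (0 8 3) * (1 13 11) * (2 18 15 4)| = 12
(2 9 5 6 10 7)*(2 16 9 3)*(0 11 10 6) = [11, 1, 3, 2, 4, 0, 6, 16, 8, 5, 7, 10, 12, 13, 14, 15, 9] = (0 11 10 7 16 9 5)(2 3)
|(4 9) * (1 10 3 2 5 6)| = |(1 10 3 2 5 6)(4 9)| = 6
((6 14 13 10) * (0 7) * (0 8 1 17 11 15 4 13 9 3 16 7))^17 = (1 15 10 9 7 17 4 6 3 8 11 13 14 16) = [0, 15, 2, 8, 6, 5, 3, 17, 11, 7, 9, 13, 12, 14, 16, 10, 1, 4]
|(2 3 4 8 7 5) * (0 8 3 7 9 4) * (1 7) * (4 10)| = 12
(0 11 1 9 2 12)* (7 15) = [11, 9, 12, 3, 4, 5, 6, 15, 8, 2, 10, 1, 0, 13, 14, 7] = (0 11 1 9 2 12)(7 15)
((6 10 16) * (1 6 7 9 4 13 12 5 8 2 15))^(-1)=(1 15 2 8 5 12 13 4 9 7 16 10 6)=[0, 15, 8, 3, 9, 12, 1, 16, 5, 7, 6, 11, 13, 4, 14, 2, 10]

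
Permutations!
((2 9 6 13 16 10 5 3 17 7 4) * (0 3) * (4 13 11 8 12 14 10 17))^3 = (0 2 11 14)(3 9 8 10)(4 6 12 5)(7 17 16 13) = [2, 1, 11, 9, 6, 4, 12, 17, 10, 8, 3, 14, 5, 7, 0, 15, 13, 16]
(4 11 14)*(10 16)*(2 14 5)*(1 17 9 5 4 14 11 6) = [0, 17, 11, 3, 6, 2, 1, 7, 8, 5, 16, 4, 12, 13, 14, 15, 10, 9] = (1 17 9 5 2 11 4 6)(10 16)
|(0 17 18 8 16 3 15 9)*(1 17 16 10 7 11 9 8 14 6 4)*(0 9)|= 24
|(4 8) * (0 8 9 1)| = |(0 8 4 9 1)| = 5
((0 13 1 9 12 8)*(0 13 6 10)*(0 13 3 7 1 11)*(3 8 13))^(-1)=(0 11 13 12 9 1 7 3 10 6)=[11, 7, 2, 10, 4, 5, 0, 3, 8, 1, 6, 13, 9, 12]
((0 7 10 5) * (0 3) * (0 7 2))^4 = (10) = [0, 1, 2, 3, 4, 5, 6, 7, 8, 9, 10]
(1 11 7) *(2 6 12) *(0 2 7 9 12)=(0 2 6)(1 11 9 12 7)=[2, 11, 6, 3, 4, 5, 0, 1, 8, 12, 10, 9, 7]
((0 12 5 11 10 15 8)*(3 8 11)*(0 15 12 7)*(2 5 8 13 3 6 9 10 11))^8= (15)= [0, 1, 2, 3, 4, 5, 6, 7, 8, 9, 10, 11, 12, 13, 14, 15]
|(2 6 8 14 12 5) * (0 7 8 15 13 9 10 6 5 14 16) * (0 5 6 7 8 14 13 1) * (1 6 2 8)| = |(0 1)(5 8 16)(6 15)(7 14 12 13 9 10)| = 6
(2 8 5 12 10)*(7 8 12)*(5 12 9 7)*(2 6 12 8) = [0, 1, 9, 3, 4, 5, 12, 2, 8, 7, 6, 11, 10] = (2 9 7)(6 12 10)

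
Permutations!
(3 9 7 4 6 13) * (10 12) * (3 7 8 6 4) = (3 9 8 6 13 7)(10 12) = [0, 1, 2, 9, 4, 5, 13, 3, 6, 8, 12, 11, 10, 7]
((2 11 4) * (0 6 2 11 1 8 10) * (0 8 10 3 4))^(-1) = (0 11 4 3 8 10 1 2 6) = [11, 2, 6, 8, 3, 5, 0, 7, 10, 9, 1, 4]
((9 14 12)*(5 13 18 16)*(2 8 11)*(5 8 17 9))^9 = (2 8 18 5 14 17 11 16 13 12 9) = [0, 1, 8, 3, 4, 14, 6, 7, 18, 2, 10, 16, 9, 12, 17, 15, 13, 11, 5]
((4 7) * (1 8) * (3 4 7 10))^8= (3 10 4)= [0, 1, 2, 10, 3, 5, 6, 7, 8, 9, 4]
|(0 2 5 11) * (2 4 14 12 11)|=10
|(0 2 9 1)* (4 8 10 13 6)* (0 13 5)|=10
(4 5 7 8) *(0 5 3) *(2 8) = (0 5 7 2 8 4 3) = [5, 1, 8, 0, 3, 7, 6, 2, 4]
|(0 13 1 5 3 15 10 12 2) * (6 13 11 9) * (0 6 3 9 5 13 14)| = |(0 11 5 9 3 15 10 12 2 6 14)(1 13)| = 22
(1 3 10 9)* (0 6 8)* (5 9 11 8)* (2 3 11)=(0 6 5 9 1 11 8)(2 3 10)=[6, 11, 3, 10, 4, 9, 5, 7, 0, 1, 2, 8]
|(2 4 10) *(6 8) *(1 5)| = 6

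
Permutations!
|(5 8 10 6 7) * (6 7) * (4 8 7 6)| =|(4 8 10 6)(5 7)| =4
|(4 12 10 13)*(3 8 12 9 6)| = |(3 8 12 10 13 4 9 6)| = 8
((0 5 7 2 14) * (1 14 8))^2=(0 7 8 14 5 2 1)=[7, 0, 1, 3, 4, 2, 6, 8, 14, 9, 10, 11, 12, 13, 5]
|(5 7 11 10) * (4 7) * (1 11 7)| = 5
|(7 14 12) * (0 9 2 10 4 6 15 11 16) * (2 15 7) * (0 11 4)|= 10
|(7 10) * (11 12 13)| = |(7 10)(11 12 13)| = 6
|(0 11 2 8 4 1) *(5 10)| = 6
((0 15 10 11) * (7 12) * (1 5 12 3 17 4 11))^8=(0 17 12 10 11 3 5 15 4 7 1)=[17, 0, 2, 5, 7, 15, 6, 1, 8, 9, 11, 3, 10, 13, 14, 4, 16, 12]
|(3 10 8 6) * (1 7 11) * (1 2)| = |(1 7 11 2)(3 10 8 6)| = 4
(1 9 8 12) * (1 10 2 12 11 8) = [0, 9, 12, 3, 4, 5, 6, 7, 11, 1, 2, 8, 10] = (1 9)(2 12 10)(8 11)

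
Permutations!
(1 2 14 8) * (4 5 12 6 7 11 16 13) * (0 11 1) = [11, 2, 14, 3, 5, 12, 7, 1, 0, 9, 10, 16, 6, 4, 8, 15, 13] = (0 11 16 13 4 5 12 6 7 1 2 14 8)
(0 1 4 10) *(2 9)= (0 1 4 10)(2 9)= [1, 4, 9, 3, 10, 5, 6, 7, 8, 2, 0]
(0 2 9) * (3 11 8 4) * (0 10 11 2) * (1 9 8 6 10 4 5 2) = (1 9 4 3)(2 8 5)(6 10 11) = [0, 9, 8, 1, 3, 2, 10, 7, 5, 4, 11, 6]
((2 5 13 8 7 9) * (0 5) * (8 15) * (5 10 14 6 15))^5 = (0 8 10 7 14 9 6 2 15)(5 13) = [8, 1, 15, 3, 4, 13, 2, 14, 10, 6, 7, 11, 12, 5, 9, 0]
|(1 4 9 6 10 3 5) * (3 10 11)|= |(1 4 9 6 11 3 5)|= 7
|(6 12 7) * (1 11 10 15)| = 12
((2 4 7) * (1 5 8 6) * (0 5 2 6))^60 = [0, 1, 2, 3, 4, 5, 6, 7, 8] = (8)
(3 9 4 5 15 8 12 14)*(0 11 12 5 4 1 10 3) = (0 11 12 14)(1 10 3 9)(5 15 8) = [11, 10, 2, 9, 4, 15, 6, 7, 5, 1, 3, 12, 14, 13, 0, 8]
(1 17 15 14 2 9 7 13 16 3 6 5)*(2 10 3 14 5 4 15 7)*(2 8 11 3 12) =(1 17 7 13 16 14 10 12 2 9 8 11 3 6 4 15 5) =[0, 17, 9, 6, 15, 1, 4, 13, 11, 8, 12, 3, 2, 16, 10, 5, 14, 7]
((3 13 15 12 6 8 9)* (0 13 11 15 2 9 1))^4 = (0 3 6 13 11 8 2 15 1 9 12) = [3, 9, 15, 6, 4, 5, 13, 7, 2, 12, 10, 8, 0, 11, 14, 1]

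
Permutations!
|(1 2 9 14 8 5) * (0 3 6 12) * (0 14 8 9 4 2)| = 18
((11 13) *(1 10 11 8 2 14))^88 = (1 8 10 2 11 14 13) = [0, 8, 11, 3, 4, 5, 6, 7, 10, 9, 2, 14, 12, 1, 13]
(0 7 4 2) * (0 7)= (2 7 4)= [0, 1, 7, 3, 2, 5, 6, 4]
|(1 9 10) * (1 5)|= 4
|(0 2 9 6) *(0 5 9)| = |(0 2)(5 9 6)| = 6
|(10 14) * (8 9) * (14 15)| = 6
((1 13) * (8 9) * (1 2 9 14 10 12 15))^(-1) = [0, 15, 13, 3, 4, 5, 6, 7, 9, 2, 14, 11, 10, 1, 8, 12] = (1 15 12 10 14 8 9 2 13)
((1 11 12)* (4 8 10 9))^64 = (1 11 12) = [0, 11, 2, 3, 4, 5, 6, 7, 8, 9, 10, 12, 1]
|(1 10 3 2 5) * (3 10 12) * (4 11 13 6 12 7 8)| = 11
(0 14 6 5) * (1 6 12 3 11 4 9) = (0 14 12 3 11 4 9 1 6 5) = [14, 6, 2, 11, 9, 0, 5, 7, 8, 1, 10, 4, 3, 13, 12]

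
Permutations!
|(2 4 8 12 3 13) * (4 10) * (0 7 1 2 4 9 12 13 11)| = 9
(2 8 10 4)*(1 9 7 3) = [0, 9, 8, 1, 2, 5, 6, 3, 10, 7, 4] = (1 9 7 3)(2 8 10 4)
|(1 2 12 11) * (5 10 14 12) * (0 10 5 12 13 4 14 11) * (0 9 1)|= |(0 10 11)(1 2 12 9)(4 14 13)|= 12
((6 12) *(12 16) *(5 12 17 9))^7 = (5 12 6 16 17 9) = [0, 1, 2, 3, 4, 12, 16, 7, 8, 5, 10, 11, 6, 13, 14, 15, 17, 9]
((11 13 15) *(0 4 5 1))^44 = (11 15 13) = [0, 1, 2, 3, 4, 5, 6, 7, 8, 9, 10, 15, 12, 11, 14, 13]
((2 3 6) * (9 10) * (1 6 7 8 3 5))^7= [0, 5, 6, 7, 4, 2, 1, 8, 3, 10, 9]= (1 5 2 6)(3 7 8)(9 10)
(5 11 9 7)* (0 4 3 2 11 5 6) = (0 4 3 2 11 9 7 6) = [4, 1, 11, 2, 3, 5, 0, 6, 8, 7, 10, 9]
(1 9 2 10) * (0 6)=(0 6)(1 9 2 10)=[6, 9, 10, 3, 4, 5, 0, 7, 8, 2, 1]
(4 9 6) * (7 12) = (4 9 6)(7 12) = [0, 1, 2, 3, 9, 5, 4, 12, 8, 6, 10, 11, 7]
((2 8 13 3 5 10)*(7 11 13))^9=(2 8 7 11 13 3 5 10)=[0, 1, 8, 5, 4, 10, 6, 11, 7, 9, 2, 13, 12, 3]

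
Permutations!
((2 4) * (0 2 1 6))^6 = [2, 6, 4, 3, 1, 5, 0] = (0 2 4 1 6)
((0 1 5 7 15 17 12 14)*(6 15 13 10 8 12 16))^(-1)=(0 14 12 8 10 13 7 5 1)(6 16 17 15)=[14, 0, 2, 3, 4, 1, 16, 5, 10, 9, 13, 11, 8, 7, 12, 6, 17, 15]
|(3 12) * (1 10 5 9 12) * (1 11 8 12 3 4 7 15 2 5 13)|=|(1 10 13)(2 5 9 3 11 8 12 4 7 15)|=30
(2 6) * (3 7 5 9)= (2 6)(3 7 5 9)= [0, 1, 6, 7, 4, 9, 2, 5, 8, 3]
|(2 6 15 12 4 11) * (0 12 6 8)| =|(0 12 4 11 2 8)(6 15)| =6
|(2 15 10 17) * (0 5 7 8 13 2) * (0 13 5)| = |(2 15 10 17 13)(5 7 8)| = 15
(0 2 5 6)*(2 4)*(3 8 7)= (0 4 2 5 6)(3 8 7)= [4, 1, 5, 8, 2, 6, 0, 3, 7]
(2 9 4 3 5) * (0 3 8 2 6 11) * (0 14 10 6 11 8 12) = (0 3 5 11 14 10 6 8 2 9 4 12) = [3, 1, 9, 5, 12, 11, 8, 7, 2, 4, 6, 14, 0, 13, 10]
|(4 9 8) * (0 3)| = 6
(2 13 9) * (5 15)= [0, 1, 13, 3, 4, 15, 6, 7, 8, 2, 10, 11, 12, 9, 14, 5]= (2 13 9)(5 15)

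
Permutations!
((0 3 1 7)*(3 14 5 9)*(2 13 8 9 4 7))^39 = [7, 8, 9, 13, 5, 14, 6, 4, 1, 2, 10, 11, 12, 3, 0] = (0 7 4 5 14)(1 8)(2 9)(3 13)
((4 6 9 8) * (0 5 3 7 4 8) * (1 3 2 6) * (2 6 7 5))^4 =(0 1 9 4 6 7 5 2 3) =[1, 9, 3, 0, 6, 2, 7, 5, 8, 4]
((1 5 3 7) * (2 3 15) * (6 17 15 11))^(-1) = (1 7 3 2 15 17 6 11 5) = [0, 7, 15, 2, 4, 1, 11, 3, 8, 9, 10, 5, 12, 13, 14, 17, 16, 6]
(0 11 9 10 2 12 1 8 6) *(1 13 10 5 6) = [11, 8, 12, 3, 4, 6, 0, 7, 1, 5, 2, 9, 13, 10] = (0 11 9 5 6)(1 8)(2 12 13 10)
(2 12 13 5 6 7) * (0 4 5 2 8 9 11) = (0 4 5 6 7 8 9 11)(2 12 13) = [4, 1, 12, 3, 5, 6, 7, 8, 9, 11, 10, 0, 13, 2]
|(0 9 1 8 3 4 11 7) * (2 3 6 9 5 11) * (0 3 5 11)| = 28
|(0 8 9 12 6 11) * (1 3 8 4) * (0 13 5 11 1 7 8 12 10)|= |(0 4 7 8 9 10)(1 3 12 6)(5 11 13)|= 12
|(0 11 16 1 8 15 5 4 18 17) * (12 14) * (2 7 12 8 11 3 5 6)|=42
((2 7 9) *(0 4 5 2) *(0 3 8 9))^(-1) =(0 7 2 5 4)(3 9 8) =[7, 1, 5, 9, 0, 4, 6, 2, 3, 8]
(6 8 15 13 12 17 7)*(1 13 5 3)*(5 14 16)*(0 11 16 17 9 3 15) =(0 11 16 5 15 14 17 7 6 8)(1 13 12 9 3) =[11, 13, 2, 1, 4, 15, 8, 6, 0, 3, 10, 16, 9, 12, 17, 14, 5, 7]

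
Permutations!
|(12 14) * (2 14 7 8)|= 5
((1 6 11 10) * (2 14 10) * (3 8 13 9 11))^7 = (1 2 13 6 14 9 3 10 11 8) = [0, 2, 13, 10, 4, 5, 14, 7, 1, 3, 11, 8, 12, 6, 9]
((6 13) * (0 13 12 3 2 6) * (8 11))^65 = [13, 1, 6, 2, 4, 5, 12, 7, 11, 9, 10, 8, 3, 0] = (0 13)(2 6 12 3)(8 11)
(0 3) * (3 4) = (0 4 3) = [4, 1, 2, 0, 3]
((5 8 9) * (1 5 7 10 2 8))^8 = (2 7 8 10 9) = [0, 1, 7, 3, 4, 5, 6, 8, 10, 2, 9]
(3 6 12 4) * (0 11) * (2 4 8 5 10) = (0 11)(2 4 3 6 12 8 5 10) = [11, 1, 4, 6, 3, 10, 12, 7, 5, 9, 2, 0, 8]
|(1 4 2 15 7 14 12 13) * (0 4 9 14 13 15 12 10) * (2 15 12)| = 9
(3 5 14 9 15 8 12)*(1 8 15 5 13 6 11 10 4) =(15)(1 8 12 3 13 6 11 10 4)(5 14 9) =[0, 8, 2, 13, 1, 14, 11, 7, 12, 5, 4, 10, 3, 6, 9, 15]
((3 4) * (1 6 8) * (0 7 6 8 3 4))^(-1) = (0 3 6 7)(1 8) = [3, 8, 2, 6, 4, 5, 7, 0, 1]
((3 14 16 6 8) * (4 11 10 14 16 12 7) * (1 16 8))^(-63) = (16)(3 8)(4 14)(7 10)(11 12) = [0, 1, 2, 8, 14, 5, 6, 10, 3, 9, 7, 12, 11, 13, 4, 15, 16]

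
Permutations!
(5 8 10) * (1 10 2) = (1 10 5 8 2) = [0, 10, 1, 3, 4, 8, 6, 7, 2, 9, 5]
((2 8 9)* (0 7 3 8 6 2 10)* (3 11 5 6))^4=[6, 1, 10, 0, 4, 8, 9, 2, 7, 11, 5, 3]=(0 6 9 11 3)(2 10 5 8 7)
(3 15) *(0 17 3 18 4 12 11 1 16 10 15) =(0 17 3)(1 16 10 15 18 4 12 11) =[17, 16, 2, 0, 12, 5, 6, 7, 8, 9, 15, 1, 11, 13, 14, 18, 10, 3, 4]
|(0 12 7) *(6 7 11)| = |(0 12 11 6 7)| = 5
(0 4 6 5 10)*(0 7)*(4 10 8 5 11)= (0 10 7)(4 6 11)(5 8)= [10, 1, 2, 3, 6, 8, 11, 0, 5, 9, 7, 4]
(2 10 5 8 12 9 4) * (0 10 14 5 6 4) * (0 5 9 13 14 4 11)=(0 10 6 11)(2 4)(5 8 12 13 14 9)=[10, 1, 4, 3, 2, 8, 11, 7, 12, 5, 6, 0, 13, 14, 9]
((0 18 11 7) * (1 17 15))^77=[18, 15, 2, 3, 4, 5, 6, 0, 8, 9, 10, 7, 12, 13, 14, 17, 16, 1, 11]=(0 18 11 7)(1 15 17)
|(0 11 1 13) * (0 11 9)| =6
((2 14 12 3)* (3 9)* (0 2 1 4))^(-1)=[4, 3, 0, 9, 1, 5, 6, 7, 8, 12, 10, 11, 14, 13, 2]=(0 4 1 3 9 12 14 2)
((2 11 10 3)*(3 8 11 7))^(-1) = (2 3 7)(8 10 11) = [0, 1, 3, 7, 4, 5, 6, 2, 10, 9, 11, 8]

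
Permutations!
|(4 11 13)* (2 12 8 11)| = 6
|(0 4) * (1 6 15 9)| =|(0 4)(1 6 15 9)| =4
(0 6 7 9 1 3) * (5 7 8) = [6, 3, 2, 0, 4, 7, 8, 9, 5, 1] = (0 6 8 5 7 9 1 3)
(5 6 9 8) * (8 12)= (5 6 9 12 8)= [0, 1, 2, 3, 4, 6, 9, 7, 5, 12, 10, 11, 8]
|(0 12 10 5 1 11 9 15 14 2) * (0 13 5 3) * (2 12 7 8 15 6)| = 56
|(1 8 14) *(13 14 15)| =5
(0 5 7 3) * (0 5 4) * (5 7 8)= (0 4)(3 7)(5 8)= [4, 1, 2, 7, 0, 8, 6, 3, 5]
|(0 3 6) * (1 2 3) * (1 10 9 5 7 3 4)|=|(0 10 9 5 7 3 6)(1 2 4)|=21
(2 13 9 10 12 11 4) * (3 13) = (2 3 13 9 10 12 11 4) = [0, 1, 3, 13, 2, 5, 6, 7, 8, 10, 12, 4, 11, 9]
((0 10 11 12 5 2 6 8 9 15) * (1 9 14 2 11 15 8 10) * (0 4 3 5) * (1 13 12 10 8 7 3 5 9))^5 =(15)(0 12 13)(2 6 8 14)(3 7 9) =[12, 1, 6, 7, 4, 5, 8, 9, 14, 3, 10, 11, 13, 0, 2, 15]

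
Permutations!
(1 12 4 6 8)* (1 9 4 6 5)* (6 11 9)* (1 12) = (4 5 12 11 9)(6 8) = [0, 1, 2, 3, 5, 12, 8, 7, 6, 4, 10, 9, 11]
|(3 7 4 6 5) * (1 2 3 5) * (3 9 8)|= |(1 2 9 8 3 7 4 6)|= 8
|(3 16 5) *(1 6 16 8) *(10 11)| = 6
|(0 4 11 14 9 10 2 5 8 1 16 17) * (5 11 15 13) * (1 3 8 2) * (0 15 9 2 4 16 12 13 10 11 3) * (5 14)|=12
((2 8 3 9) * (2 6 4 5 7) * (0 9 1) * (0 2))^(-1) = [7, 3, 1, 8, 6, 4, 9, 5, 2, 0] = (0 7 5 4 6 9)(1 3 8 2)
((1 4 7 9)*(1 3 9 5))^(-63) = [0, 4, 2, 9, 7, 1, 6, 5, 8, 3] = (1 4 7 5)(3 9)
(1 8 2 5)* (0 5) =(0 5 1 8 2) =[5, 8, 0, 3, 4, 1, 6, 7, 2]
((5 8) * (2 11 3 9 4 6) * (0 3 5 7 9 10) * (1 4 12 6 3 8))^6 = (0 2 10 6 3 12 4 9 1 7 5 8 11) = [2, 7, 10, 12, 9, 8, 3, 5, 11, 1, 6, 0, 4]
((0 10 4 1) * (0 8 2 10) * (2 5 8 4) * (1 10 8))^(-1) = (1 5 8 2 10 4) = [0, 5, 10, 3, 1, 8, 6, 7, 2, 9, 4]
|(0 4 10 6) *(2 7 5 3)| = 4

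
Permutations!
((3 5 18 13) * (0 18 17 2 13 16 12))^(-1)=(0 12 16 18)(2 17 5 3 13)=[12, 1, 17, 13, 4, 3, 6, 7, 8, 9, 10, 11, 16, 2, 14, 15, 18, 5, 0]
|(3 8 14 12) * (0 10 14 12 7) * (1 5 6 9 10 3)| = 11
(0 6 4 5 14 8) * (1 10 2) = (0 6 4 5 14 8)(1 10 2) = [6, 10, 1, 3, 5, 14, 4, 7, 0, 9, 2, 11, 12, 13, 8]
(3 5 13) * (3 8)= (3 5 13 8)= [0, 1, 2, 5, 4, 13, 6, 7, 3, 9, 10, 11, 12, 8]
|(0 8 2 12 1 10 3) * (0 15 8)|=7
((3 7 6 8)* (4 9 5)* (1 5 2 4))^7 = (1 5)(2 4 9)(3 8 6 7) = [0, 5, 4, 8, 9, 1, 7, 3, 6, 2]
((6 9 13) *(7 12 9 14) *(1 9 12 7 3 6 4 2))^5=(3 14 6)=[0, 1, 2, 14, 4, 5, 3, 7, 8, 9, 10, 11, 12, 13, 6]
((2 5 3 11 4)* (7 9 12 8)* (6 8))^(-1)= (2 4 11 3 5)(6 12 9 7 8)= [0, 1, 4, 5, 11, 2, 12, 8, 6, 7, 10, 3, 9]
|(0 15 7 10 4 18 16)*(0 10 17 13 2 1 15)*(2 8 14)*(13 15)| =60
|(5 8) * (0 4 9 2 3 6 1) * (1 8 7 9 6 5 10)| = 30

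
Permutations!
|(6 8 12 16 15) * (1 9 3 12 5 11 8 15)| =|(1 9 3 12 16)(5 11 8)(6 15)| =30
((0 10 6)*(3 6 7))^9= (0 6 3 7 10)= [6, 1, 2, 7, 4, 5, 3, 10, 8, 9, 0]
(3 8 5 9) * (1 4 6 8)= (1 4 6 8 5 9 3)= [0, 4, 2, 1, 6, 9, 8, 7, 5, 3]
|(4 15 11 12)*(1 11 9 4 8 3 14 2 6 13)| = 9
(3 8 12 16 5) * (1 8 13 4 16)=(1 8 12)(3 13 4 16 5)=[0, 8, 2, 13, 16, 3, 6, 7, 12, 9, 10, 11, 1, 4, 14, 15, 5]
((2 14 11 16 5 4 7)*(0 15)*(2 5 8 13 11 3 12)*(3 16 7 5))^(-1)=(0 15)(2 12 3 7 11 13 8 16 14)(4 5)=[15, 1, 12, 7, 5, 4, 6, 11, 16, 9, 10, 13, 3, 8, 2, 0, 14]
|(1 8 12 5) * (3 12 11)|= |(1 8 11 3 12 5)|= 6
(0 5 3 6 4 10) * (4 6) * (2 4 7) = (0 5 3 7 2 4 10) = [5, 1, 4, 7, 10, 3, 6, 2, 8, 9, 0]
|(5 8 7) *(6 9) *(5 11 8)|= 6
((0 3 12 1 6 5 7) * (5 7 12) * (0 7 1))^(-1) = (0 12 5 3)(1 6) = [12, 6, 2, 0, 4, 3, 1, 7, 8, 9, 10, 11, 5]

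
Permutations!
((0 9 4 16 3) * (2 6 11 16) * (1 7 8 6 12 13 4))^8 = (0 3 16 11 6 8 7 1 9) = [3, 9, 2, 16, 4, 5, 8, 1, 7, 0, 10, 6, 12, 13, 14, 15, 11]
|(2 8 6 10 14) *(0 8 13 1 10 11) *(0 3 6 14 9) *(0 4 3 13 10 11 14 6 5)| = |(0 8 6 14 2 10 9 4 3 5)(1 11 13)| = 30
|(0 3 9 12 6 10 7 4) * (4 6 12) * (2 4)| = 15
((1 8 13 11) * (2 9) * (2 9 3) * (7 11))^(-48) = [0, 13, 2, 3, 4, 5, 6, 1, 7, 9, 10, 8, 12, 11] = (1 13 11 8 7)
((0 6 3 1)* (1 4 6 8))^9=(8)=[0, 1, 2, 3, 4, 5, 6, 7, 8]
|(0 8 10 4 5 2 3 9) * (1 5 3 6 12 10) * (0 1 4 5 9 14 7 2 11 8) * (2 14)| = 18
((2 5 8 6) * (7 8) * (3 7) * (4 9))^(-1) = (2 6 8 7 3 5)(4 9) = [0, 1, 6, 5, 9, 2, 8, 3, 7, 4]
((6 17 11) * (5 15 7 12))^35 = (5 12 7 15)(6 11 17) = [0, 1, 2, 3, 4, 12, 11, 15, 8, 9, 10, 17, 7, 13, 14, 5, 16, 6]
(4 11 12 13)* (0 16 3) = (0 16 3)(4 11 12 13) = [16, 1, 2, 0, 11, 5, 6, 7, 8, 9, 10, 12, 13, 4, 14, 15, 3]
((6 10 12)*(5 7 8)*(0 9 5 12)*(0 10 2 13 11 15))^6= (0 6 9 2 5 13 7 11 8 15 12)= [6, 1, 5, 3, 4, 13, 9, 11, 15, 2, 10, 8, 0, 7, 14, 12]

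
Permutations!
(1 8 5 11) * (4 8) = (1 4 8 5 11) = [0, 4, 2, 3, 8, 11, 6, 7, 5, 9, 10, 1]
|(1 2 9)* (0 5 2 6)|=6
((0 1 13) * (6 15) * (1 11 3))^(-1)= [13, 3, 2, 11, 4, 5, 15, 7, 8, 9, 10, 0, 12, 1, 14, 6]= (0 13 1 3 11)(6 15)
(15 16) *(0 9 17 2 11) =[9, 1, 11, 3, 4, 5, 6, 7, 8, 17, 10, 0, 12, 13, 14, 16, 15, 2] =(0 9 17 2 11)(15 16)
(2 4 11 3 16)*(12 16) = [0, 1, 4, 12, 11, 5, 6, 7, 8, 9, 10, 3, 16, 13, 14, 15, 2] = (2 4 11 3 12 16)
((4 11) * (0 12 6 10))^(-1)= (0 10 6 12)(4 11)= [10, 1, 2, 3, 11, 5, 12, 7, 8, 9, 6, 4, 0]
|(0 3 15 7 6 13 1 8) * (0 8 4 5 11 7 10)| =28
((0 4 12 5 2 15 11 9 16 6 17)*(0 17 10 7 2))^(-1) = (17)(0 5 12 4)(2 7 10 6 16 9 11 15) = [5, 1, 7, 3, 0, 12, 16, 10, 8, 11, 6, 15, 4, 13, 14, 2, 9, 17]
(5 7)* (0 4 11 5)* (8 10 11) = (0 4 8 10 11 5 7) = [4, 1, 2, 3, 8, 7, 6, 0, 10, 9, 11, 5]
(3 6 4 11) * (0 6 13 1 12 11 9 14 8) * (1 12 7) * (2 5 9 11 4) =[6, 7, 5, 13, 11, 9, 2, 1, 0, 14, 10, 3, 4, 12, 8] =(0 6 2 5 9 14 8)(1 7)(3 13 12 4 11)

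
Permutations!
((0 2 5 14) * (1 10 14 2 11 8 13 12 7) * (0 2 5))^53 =(0 13 1 2 8 7 14 11 12 10) =[13, 2, 8, 3, 4, 5, 6, 14, 7, 9, 0, 12, 10, 1, 11]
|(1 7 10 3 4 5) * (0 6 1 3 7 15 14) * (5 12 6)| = 18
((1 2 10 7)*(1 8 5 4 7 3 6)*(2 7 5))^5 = [0, 3, 7, 2, 5, 4, 10, 6, 1, 9, 8] = (1 3 2 7 6 10 8)(4 5)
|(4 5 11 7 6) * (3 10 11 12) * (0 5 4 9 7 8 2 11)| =15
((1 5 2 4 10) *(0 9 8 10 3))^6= (0 2 10)(1 9 4)(3 5 8)= [2, 9, 10, 5, 1, 8, 6, 7, 3, 4, 0]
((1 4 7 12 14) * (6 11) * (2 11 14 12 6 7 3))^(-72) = (14) = [0, 1, 2, 3, 4, 5, 6, 7, 8, 9, 10, 11, 12, 13, 14]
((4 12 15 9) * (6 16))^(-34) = [0, 1, 2, 3, 15, 5, 6, 7, 8, 12, 10, 11, 9, 13, 14, 4, 16] = (16)(4 15)(9 12)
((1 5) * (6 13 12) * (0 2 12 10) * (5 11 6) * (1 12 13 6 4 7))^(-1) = (0 10 13 2)(1 7 4 11)(5 12) = [10, 7, 0, 3, 11, 12, 6, 4, 8, 9, 13, 1, 5, 2]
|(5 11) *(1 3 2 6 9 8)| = 6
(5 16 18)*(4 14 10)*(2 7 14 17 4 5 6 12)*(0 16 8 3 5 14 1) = (0 16 18 6 12 2 7 1)(3 5 8)(4 17)(10 14) = [16, 0, 7, 5, 17, 8, 12, 1, 3, 9, 14, 11, 2, 13, 10, 15, 18, 4, 6]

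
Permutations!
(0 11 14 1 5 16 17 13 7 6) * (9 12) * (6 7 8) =(0 11 14 1 5 16 17 13 8 6)(9 12) =[11, 5, 2, 3, 4, 16, 0, 7, 6, 12, 10, 14, 9, 8, 1, 15, 17, 13]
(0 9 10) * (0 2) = (0 9 10 2) = [9, 1, 0, 3, 4, 5, 6, 7, 8, 10, 2]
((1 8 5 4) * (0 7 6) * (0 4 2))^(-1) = (0 2 5 8 1 4 6 7) = [2, 4, 5, 3, 6, 8, 7, 0, 1]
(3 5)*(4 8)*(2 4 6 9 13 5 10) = [0, 1, 4, 10, 8, 3, 9, 7, 6, 13, 2, 11, 12, 5] = (2 4 8 6 9 13 5 3 10)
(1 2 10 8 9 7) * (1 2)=(2 10 8 9 7)=[0, 1, 10, 3, 4, 5, 6, 2, 9, 7, 8]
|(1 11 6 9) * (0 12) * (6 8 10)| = |(0 12)(1 11 8 10 6 9)| = 6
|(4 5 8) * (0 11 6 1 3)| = 15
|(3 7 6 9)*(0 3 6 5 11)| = |(0 3 7 5 11)(6 9)| = 10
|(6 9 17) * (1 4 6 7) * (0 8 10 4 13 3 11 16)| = 13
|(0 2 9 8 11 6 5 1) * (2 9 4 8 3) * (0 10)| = 11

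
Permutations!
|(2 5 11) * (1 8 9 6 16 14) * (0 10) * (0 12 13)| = |(0 10 12 13)(1 8 9 6 16 14)(2 5 11)| = 12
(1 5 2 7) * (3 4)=(1 5 2 7)(3 4)=[0, 5, 7, 4, 3, 2, 6, 1]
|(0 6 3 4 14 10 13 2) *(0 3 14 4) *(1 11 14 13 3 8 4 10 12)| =|(0 6 13 2 8 4 10 3)(1 11 14 12)| =8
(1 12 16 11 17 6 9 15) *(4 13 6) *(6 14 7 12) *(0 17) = (0 17 4 13 14 7 12 16 11)(1 6 9 15) = [17, 6, 2, 3, 13, 5, 9, 12, 8, 15, 10, 0, 16, 14, 7, 1, 11, 4]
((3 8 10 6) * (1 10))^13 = [0, 3, 2, 10, 4, 5, 1, 7, 6, 9, 8] = (1 3 10 8 6)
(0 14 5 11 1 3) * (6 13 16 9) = (0 14 5 11 1 3)(6 13 16 9) = [14, 3, 2, 0, 4, 11, 13, 7, 8, 6, 10, 1, 12, 16, 5, 15, 9]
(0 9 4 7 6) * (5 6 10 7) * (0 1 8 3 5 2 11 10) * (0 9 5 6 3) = (0 5 3 6 1 8)(2 11 10 7 9 4) = [5, 8, 11, 6, 2, 3, 1, 9, 0, 4, 7, 10]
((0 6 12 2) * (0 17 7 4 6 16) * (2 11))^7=(17)(0 16)=[16, 1, 2, 3, 4, 5, 6, 7, 8, 9, 10, 11, 12, 13, 14, 15, 0, 17]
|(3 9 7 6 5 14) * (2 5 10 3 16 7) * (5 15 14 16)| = |(2 15 14 5 16 7 6 10 3 9)| = 10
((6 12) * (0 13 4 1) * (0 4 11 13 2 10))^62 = (13)(0 10 2) = [10, 1, 0, 3, 4, 5, 6, 7, 8, 9, 2, 11, 12, 13]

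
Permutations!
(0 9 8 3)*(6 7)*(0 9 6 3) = (0 6 7 3 9 8) = [6, 1, 2, 9, 4, 5, 7, 3, 0, 8]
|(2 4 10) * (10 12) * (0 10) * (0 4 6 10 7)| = |(0 7)(2 6 10)(4 12)| = 6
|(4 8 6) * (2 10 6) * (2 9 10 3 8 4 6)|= 5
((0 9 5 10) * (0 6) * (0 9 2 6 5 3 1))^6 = [0, 1, 2, 3, 4, 5, 6, 7, 8, 9, 10] = (10)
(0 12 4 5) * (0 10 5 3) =(0 12 4 3)(5 10) =[12, 1, 2, 0, 3, 10, 6, 7, 8, 9, 5, 11, 4]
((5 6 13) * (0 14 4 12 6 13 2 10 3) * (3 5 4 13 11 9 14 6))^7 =(0 14 2 4 5 3 9 6 13 10 12 11) =[14, 1, 4, 9, 5, 3, 13, 7, 8, 6, 12, 0, 11, 10, 2]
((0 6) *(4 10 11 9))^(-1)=(0 6)(4 9 11 10)=[6, 1, 2, 3, 9, 5, 0, 7, 8, 11, 4, 10]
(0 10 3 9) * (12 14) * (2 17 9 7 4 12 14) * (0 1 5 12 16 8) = (0 10 3 7 4 16 8)(1 5 12 2 17 9) = [10, 5, 17, 7, 16, 12, 6, 4, 0, 1, 3, 11, 2, 13, 14, 15, 8, 9]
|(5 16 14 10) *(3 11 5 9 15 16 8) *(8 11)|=10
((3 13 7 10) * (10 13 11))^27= (7 13)= [0, 1, 2, 3, 4, 5, 6, 13, 8, 9, 10, 11, 12, 7]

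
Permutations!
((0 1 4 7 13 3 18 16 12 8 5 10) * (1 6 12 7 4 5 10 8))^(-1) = (0 10 8 5 1 12 6)(3 13 7 16 18) = [10, 12, 2, 13, 4, 1, 0, 16, 5, 9, 8, 11, 6, 7, 14, 15, 18, 17, 3]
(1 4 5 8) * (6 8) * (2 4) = (1 2 4 5 6 8) = [0, 2, 4, 3, 5, 6, 8, 7, 1]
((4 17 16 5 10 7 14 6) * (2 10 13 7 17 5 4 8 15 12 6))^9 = (17)(6 8 15 12) = [0, 1, 2, 3, 4, 5, 8, 7, 15, 9, 10, 11, 6, 13, 14, 12, 16, 17]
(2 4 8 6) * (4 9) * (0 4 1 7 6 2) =(0 4 8 2 9 1 7 6) =[4, 7, 9, 3, 8, 5, 0, 6, 2, 1]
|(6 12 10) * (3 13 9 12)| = 6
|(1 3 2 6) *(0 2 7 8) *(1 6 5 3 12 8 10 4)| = |(0 2 5 3 7 10 4 1 12 8)| = 10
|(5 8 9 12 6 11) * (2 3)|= |(2 3)(5 8 9 12 6 11)|= 6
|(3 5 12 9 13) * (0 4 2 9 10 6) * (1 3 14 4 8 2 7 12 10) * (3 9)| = 7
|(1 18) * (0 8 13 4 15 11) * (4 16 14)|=8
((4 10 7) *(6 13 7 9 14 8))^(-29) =[0, 1, 2, 3, 14, 5, 4, 9, 7, 6, 8, 11, 12, 10, 13] =(4 14 13 10 8 7 9 6)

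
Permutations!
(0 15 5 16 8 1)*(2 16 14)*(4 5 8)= [15, 0, 16, 3, 5, 14, 6, 7, 1, 9, 10, 11, 12, 13, 2, 8, 4]= (0 15 8 1)(2 16 4 5 14)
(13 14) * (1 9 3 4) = (1 9 3 4)(13 14) = [0, 9, 2, 4, 1, 5, 6, 7, 8, 3, 10, 11, 12, 14, 13]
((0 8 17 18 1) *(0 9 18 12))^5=(0 8 17 12)(1 18 9)=[8, 18, 2, 3, 4, 5, 6, 7, 17, 1, 10, 11, 0, 13, 14, 15, 16, 12, 9]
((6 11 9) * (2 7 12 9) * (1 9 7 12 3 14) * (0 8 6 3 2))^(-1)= (0 11 6 8)(1 14 3 9)(2 7 12)= [11, 14, 7, 9, 4, 5, 8, 12, 0, 1, 10, 6, 2, 13, 3]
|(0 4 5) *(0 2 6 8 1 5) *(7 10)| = |(0 4)(1 5 2 6 8)(7 10)| = 10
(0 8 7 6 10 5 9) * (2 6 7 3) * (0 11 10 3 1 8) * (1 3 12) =[0, 8, 6, 2, 4, 9, 12, 7, 3, 11, 5, 10, 1] =(1 8 3 2 6 12)(5 9 11 10)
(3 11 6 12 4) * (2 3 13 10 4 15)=(2 3 11 6 12 15)(4 13 10)=[0, 1, 3, 11, 13, 5, 12, 7, 8, 9, 4, 6, 15, 10, 14, 2]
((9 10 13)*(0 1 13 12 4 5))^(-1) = [5, 0, 2, 3, 12, 4, 6, 7, 8, 13, 9, 11, 10, 1] = (0 5 4 12 10 9 13 1)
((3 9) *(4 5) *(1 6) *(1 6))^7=[0, 1, 2, 9, 5, 4, 6, 7, 8, 3]=(3 9)(4 5)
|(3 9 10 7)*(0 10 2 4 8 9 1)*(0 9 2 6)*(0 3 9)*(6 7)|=|(0 10 6 3 1)(2 4 8)(7 9)|=30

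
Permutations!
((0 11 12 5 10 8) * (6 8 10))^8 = (0 12 6)(5 8 11) = [12, 1, 2, 3, 4, 8, 0, 7, 11, 9, 10, 5, 6]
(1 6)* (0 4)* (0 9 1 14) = (0 4 9 1 6 14) = [4, 6, 2, 3, 9, 5, 14, 7, 8, 1, 10, 11, 12, 13, 0]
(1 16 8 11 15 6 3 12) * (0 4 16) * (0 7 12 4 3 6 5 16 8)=(0 3 4 8 11 15 5 16)(1 7 12)=[3, 7, 2, 4, 8, 16, 6, 12, 11, 9, 10, 15, 1, 13, 14, 5, 0]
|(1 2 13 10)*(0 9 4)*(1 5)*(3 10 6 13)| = 30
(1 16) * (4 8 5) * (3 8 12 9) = (1 16)(3 8 5 4 12 9) = [0, 16, 2, 8, 12, 4, 6, 7, 5, 3, 10, 11, 9, 13, 14, 15, 1]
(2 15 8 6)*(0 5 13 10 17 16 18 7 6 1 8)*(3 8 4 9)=(0 5 13 10 17 16 18 7 6 2 15)(1 4 9 3 8)=[5, 4, 15, 8, 9, 13, 2, 6, 1, 3, 17, 11, 12, 10, 14, 0, 18, 16, 7]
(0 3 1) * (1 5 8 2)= (0 3 5 8 2 1)= [3, 0, 1, 5, 4, 8, 6, 7, 2]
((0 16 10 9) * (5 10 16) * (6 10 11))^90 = (16) = [0, 1, 2, 3, 4, 5, 6, 7, 8, 9, 10, 11, 12, 13, 14, 15, 16]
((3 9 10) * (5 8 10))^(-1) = (3 10 8 5 9) = [0, 1, 2, 10, 4, 9, 6, 7, 5, 3, 8]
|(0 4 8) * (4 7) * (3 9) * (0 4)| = 2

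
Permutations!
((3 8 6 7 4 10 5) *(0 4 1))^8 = [1, 7, 2, 5, 0, 10, 8, 6, 3, 9, 4] = (0 1 7 6 8 3 5 10 4)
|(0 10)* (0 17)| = 3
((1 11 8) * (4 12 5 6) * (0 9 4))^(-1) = (0 6 5 12 4 9)(1 8 11) = [6, 8, 2, 3, 9, 12, 5, 7, 11, 0, 10, 1, 4]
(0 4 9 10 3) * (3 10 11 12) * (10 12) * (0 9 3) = (0 4 3 9 11 10 12) = [4, 1, 2, 9, 3, 5, 6, 7, 8, 11, 12, 10, 0]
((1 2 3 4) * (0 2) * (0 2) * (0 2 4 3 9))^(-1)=(0 9 2)(1 4)=[9, 4, 0, 3, 1, 5, 6, 7, 8, 2]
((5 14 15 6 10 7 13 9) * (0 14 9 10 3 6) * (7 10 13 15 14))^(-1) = (0 15 7)(3 6)(5 9) = [15, 1, 2, 6, 4, 9, 3, 0, 8, 5, 10, 11, 12, 13, 14, 7]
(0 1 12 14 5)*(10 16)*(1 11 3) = [11, 12, 2, 1, 4, 0, 6, 7, 8, 9, 16, 3, 14, 13, 5, 15, 10] = (0 11 3 1 12 14 5)(10 16)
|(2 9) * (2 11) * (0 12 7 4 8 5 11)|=9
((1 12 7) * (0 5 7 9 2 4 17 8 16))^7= (0 4 1 16 2 7 8 9 5 17 12)= [4, 16, 7, 3, 1, 17, 6, 8, 9, 5, 10, 11, 0, 13, 14, 15, 2, 12]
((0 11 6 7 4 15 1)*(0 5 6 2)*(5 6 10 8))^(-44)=(0 11 2)(1 6 7 4 15)(5 10 8)=[11, 6, 0, 3, 15, 10, 7, 4, 5, 9, 8, 2, 12, 13, 14, 1]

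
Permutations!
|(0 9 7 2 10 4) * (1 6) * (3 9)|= |(0 3 9 7 2 10 4)(1 6)|= 14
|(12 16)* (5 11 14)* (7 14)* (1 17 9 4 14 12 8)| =11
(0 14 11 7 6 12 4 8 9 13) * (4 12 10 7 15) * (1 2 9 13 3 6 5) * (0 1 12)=[14, 2, 9, 6, 8, 12, 10, 5, 13, 3, 7, 15, 0, 1, 11, 4]=(0 14 11 15 4 8 13 1 2 9 3 6 10 7 5 12)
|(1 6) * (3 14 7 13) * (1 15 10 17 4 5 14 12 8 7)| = |(1 6 15 10 17 4 5 14)(3 12 8 7 13)| = 40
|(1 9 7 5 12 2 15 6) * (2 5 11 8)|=|(1 9 7 11 8 2 15 6)(5 12)|=8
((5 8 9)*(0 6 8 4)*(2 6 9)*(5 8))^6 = (0 4 5 6 2 8 9) = [4, 1, 8, 3, 5, 6, 2, 7, 9, 0]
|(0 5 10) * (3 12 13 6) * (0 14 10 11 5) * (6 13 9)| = |(3 12 9 6)(5 11)(10 14)| = 4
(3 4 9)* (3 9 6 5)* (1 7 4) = (9)(1 7 4 6 5 3) = [0, 7, 2, 1, 6, 3, 5, 4, 8, 9]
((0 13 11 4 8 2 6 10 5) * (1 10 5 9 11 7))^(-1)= (0 5 6 2 8 4 11 9 10 1 7 13)= [5, 7, 8, 3, 11, 6, 2, 13, 4, 10, 1, 9, 12, 0]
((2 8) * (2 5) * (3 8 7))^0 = (8) = [0, 1, 2, 3, 4, 5, 6, 7, 8]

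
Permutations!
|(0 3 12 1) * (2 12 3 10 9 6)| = 7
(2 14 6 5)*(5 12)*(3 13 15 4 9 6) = (2 14 3 13 15 4 9 6 12 5) = [0, 1, 14, 13, 9, 2, 12, 7, 8, 6, 10, 11, 5, 15, 3, 4]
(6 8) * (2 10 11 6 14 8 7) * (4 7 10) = (2 4 7)(6 10 11)(8 14) = [0, 1, 4, 3, 7, 5, 10, 2, 14, 9, 11, 6, 12, 13, 8]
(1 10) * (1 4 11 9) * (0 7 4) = (0 7 4 11 9 1 10) = [7, 10, 2, 3, 11, 5, 6, 4, 8, 1, 0, 9]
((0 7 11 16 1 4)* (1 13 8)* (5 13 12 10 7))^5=(16)(0 4 1 8 13 5)=[4, 8, 2, 3, 1, 0, 6, 7, 13, 9, 10, 11, 12, 5, 14, 15, 16]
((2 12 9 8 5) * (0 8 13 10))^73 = (0 8 5 2 12 9 13 10) = [8, 1, 12, 3, 4, 2, 6, 7, 5, 13, 0, 11, 9, 10]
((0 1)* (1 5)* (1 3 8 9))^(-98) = (0 9 3)(1 8 5) = [9, 8, 2, 0, 4, 1, 6, 7, 5, 3]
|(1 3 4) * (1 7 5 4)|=6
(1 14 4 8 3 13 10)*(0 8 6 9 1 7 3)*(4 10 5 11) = (0 8)(1 14 10 7 3 13 5 11 4 6 9) = [8, 14, 2, 13, 6, 11, 9, 3, 0, 1, 7, 4, 12, 5, 10]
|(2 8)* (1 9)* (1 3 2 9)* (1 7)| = 4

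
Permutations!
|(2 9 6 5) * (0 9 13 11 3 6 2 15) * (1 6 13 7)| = |(0 9 2 7 1 6 5 15)(3 13 11)| = 24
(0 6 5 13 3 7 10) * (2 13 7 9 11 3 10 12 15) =(0 6 5 7 12 15 2 13 10)(3 9 11) =[6, 1, 13, 9, 4, 7, 5, 12, 8, 11, 0, 3, 15, 10, 14, 2]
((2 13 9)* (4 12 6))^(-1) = (2 9 13)(4 6 12) = [0, 1, 9, 3, 6, 5, 12, 7, 8, 13, 10, 11, 4, 2]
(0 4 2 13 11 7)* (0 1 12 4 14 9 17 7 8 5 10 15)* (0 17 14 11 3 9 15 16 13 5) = [11, 12, 5, 9, 2, 10, 6, 1, 0, 14, 16, 8, 4, 3, 15, 17, 13, 7] = (0 11 8)(1 12 4 2 5 10 16 13 3 9 14 15 17 7)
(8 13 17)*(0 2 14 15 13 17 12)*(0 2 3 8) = [3, 1, 14, 8, 4, 5, 6, 7, 17, 9, 10, 11, 2, 12, 15, 13, 16, 0] = (0 3 8 17)(2 14 15 13 12)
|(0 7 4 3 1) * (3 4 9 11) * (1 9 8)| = |(0 7 8 1)(3 9 11)| = 12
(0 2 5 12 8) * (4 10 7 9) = [2, 1, 5, 3, 10, 12, 6, 9, 0, 4, 7, 11, 8] = (0 2 5 12 8)(4 10 7 9)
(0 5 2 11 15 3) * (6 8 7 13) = (0 5 2 11 15 3)(6 8 7 13) = [5, 1, 11, 0, 4, 2, 8, 13, 7, 9, 10, 15, 12, 6, 14, 3]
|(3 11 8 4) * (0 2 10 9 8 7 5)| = |(0 2 10 9 8 4 3 11 7 5)| = 10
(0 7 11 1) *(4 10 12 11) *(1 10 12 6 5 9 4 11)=(0 7 11 10 6 5 9 4 12 1)=[7, 0, 2, 3, 12, 9, 5, 11, 8, 4, 6, 10, 1]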